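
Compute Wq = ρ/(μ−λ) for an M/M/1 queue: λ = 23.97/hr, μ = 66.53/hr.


ρ = 23.97/66.53 = 0.3603
Wq = ρ/(μ−λ) = 0.3603/(66.53 − 23.97) = 0.3603/42.56 = 0.008465 hr

Final: 0.008465 hr


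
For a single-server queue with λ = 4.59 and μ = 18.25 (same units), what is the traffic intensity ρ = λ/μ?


ρ = λ/μ = 4.59/18.25 = 0.2515

Final: 0.2515


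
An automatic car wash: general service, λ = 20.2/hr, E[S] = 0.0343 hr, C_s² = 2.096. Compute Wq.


ρ = λ·E[S] = 20.2·0.0343 = 0.6929
E[S²] = E[S]²(1+C_s²) = 0.0343²·(1+2.096) = 0.003642
Wq = λ·E[S²]/(2(1−ρ)) = 20.2·0.003642/(2·0.3071) = 0.11978 hr

Final: 0.11978 hr


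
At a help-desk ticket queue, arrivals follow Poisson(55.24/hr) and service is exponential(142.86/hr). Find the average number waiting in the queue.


ρ = 55.24/142.86 = 0.3867
Lq = ρ²/(1−ρ) = 0.1495/0.6133 = 0.2438

Final: 0.2438


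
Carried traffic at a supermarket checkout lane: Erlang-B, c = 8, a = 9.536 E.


B(8,9.536) = 0.316093 (Erlang-B)
Carried load = a(1 − B) = 9.536·(1 − 0.316093) = 9.536·0.683907 = 6.5217 E

Final: 6.5217 Erlangs


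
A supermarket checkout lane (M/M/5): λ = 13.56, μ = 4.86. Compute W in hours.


a = 2.7901; ρ = 0.5580; P₀ = 0.058769
Lq = P₀·a^c·ρ/(c!(1−ρ)²) = 0.23656
Wq = Lq/λ = 0.23656/13.56 = 0.01745 hr
W = Wq + 1/μ = 0.01745 + 0.20576 = 0.22321 hr

Final: 0.22321 hr


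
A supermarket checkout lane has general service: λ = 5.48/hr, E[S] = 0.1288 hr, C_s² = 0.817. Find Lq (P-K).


ρ = λ·E[S] = 5.48·0.1288 = 0.7058
Lq = ρ²(1+C_s²)/(2(1−ρ)) = 0.4982·(1+0.817)/(2·0.2942)
= 0.4982·1.8170/0.5884 = 1.53855

Final: 1.53855


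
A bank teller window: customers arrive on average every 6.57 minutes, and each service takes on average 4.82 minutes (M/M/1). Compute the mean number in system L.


λ = 60/6.57 = 9.1324 /hr
μ = 60/4.82 = 12.4481 /hr
ρ = λ/μ = 9.1324/12.4481 = 0.7336
L = ρ/(1−ρ) = 0.7336/0.2664 = 2.7543

Final: 2.7543


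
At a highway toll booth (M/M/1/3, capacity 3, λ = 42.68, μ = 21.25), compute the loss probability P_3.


ρ = λ/μ = 42.68/21.25 = 2.0085
P_K = (1−ρ)ρ^K/(1−ρ^(K+1)) = (-1.0085·8.102078)/(1 − 16.272786)
= -8.170708/-15.272786 = 0.534985

Final: 0.534985


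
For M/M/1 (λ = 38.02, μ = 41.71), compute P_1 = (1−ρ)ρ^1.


ρ = 38.02/41.71 = 0.9115
P_n = (1−ρ)·ρ^n = (1 − 0.9115)·0.9115^1 = 0.08847·0.911532 = 0.080641

Final: 0.080641


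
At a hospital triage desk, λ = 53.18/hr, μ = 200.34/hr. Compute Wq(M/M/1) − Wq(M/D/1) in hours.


ρ = 53.18/200.34 = 0.2654
Wq(M/M/1) = ρ/(μ−λ) = 0.2654/147.16 = 0.001804 hr
Wq(M/D/1) = ρ/(2(μ−λ)) = 0.0009019 hr
Savings = 0.001804 − 0.0009019 = 0.0009019 hr

Final: 0.0009019 hr


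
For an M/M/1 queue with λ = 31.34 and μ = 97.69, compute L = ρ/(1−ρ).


ρ = λ/μ = 31.34/97.69 = 0.3208
L = ρ/(1−ρ) = 0.3208/(1 − 0.3208) = 0.3208/0.6792 = 0.4723

Final: 0.4723


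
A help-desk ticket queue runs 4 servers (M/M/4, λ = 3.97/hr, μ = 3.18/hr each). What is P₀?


a = λ/μ = 3.97/3.18 = 1.2484; ρ = a/c = 0.3121
Σ_{k=0}^{3} a^k/k! (terms k=0..3) = 1.00000 + 1.24843 + 0.77929 + 0.32429 = 3.35201
Tail: a^4/(4!(1−ρ)) = 2.42915/(24·0.6879) = 0.14714
P₀ = 1/(3.35201 + 0.14714) = 1/3.49914 = 0.285784

Final: 0.285784


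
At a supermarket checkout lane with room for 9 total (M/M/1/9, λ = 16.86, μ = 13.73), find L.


ρ = 16.86/13.73 = 1.2280
L = ρ[1 − (K+1)ρ^K + Kρ^(K+1)] / [(1−ρ)(1−ρ^(K+1))]
Numerator: 1.2280·(1 − 10·6.348678 + 9·7.795973) = 9.427083
Denominator: (-0.2280)·(-6.795973) = 1.549264
L = 9.427083/1.549264 = 6.0849

Final: 6.0849


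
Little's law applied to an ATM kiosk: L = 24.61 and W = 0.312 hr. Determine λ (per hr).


λ = L/W = 24.61/0.312 = 78.8782 /hr

Final: 78.8782 /hr


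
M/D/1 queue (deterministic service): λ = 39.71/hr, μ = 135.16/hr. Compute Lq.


ρ = 39.71/135.16 = 0.2938
M/D/1: Lq = ρ²/(2(1−ρ)) = 0.08632/(2·0.7062) = 0.06111

Final: 0.06111


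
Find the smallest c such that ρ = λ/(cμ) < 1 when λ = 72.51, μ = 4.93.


Stability requires cμ > λ ⇔ c > λ/μ.
λ/μ = 72.51/4.93 = 14.7079
Minimum integer c = ⌊14.7079⌋ + 1 = 15
Check: 15·4.93 = 73.95 > 72.51, while 14·4.93 = 69.02 ≤ 72.51

Final: 15 servers


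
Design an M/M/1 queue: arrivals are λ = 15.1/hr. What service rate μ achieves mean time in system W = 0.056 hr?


W = 1/(μ−λ) ⇒ μ − λ = 1/W = 1/0.056 = 17.8571
μ = λ + 1/W = 15.1 + 17.8571 = 32.9571 per hr

Final: 32.9571 /hr


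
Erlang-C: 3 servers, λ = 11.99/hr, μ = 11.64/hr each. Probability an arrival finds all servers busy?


a = λ/μ = 1.0301; ρ = a/3 = 0.3434
P₀ = 0.352361 (from M/M/c formula)
C(c,a) = [a^c/(c!(1−ρ))]·P₀ = [1.09295/(6·0.6566)]·0.352361
= 0.27741·0.352361 = 0.097748

Final: 0.097748


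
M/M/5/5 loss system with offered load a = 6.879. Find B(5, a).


B(c,a) = (a^c/c!) / Σ_{k=0}^{c} a^k/k!
a^5/5! = 128.364609
Σ terms (k=0..5): 1.00000 + 6.87900 + 23.66032 + 54.25311 + 93.30179 + 128.36461 = 307.458838
B = 128.364609/307.458838 = 0.417502

Final: 0.417502


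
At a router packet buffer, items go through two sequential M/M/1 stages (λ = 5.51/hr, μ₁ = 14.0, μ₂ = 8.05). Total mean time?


Each node sees arrival rate λ = 5.51/hr (tandem ⇒ throughput preserved).
W₁ = 1/(μ₁−λ) = 1/(14.0−5.51) = 0.11779 hr
W₂ = 1/(μ₂−λ) = 1/(8.05−5.51) = 0.39370 hr
W_total = W₁ + W₂ = 0.11779 + 0.39370 = 0.51149 hr

Final: 0.51149 hr


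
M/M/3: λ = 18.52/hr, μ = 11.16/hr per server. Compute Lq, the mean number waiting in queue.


a = λ/μ = 1.6595; ρ = a/3 = 0.5532
P₀ = 0.174182
Lq = P₀·a^c·ρ / (c!·(1−ρ)²) = 0.174182·4.57015·0.5532/(6·0.19966)
= 0.36758

Final: 0.36758


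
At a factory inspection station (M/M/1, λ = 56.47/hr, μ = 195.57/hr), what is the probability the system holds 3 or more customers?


ρ = 56.47/195.57 = 0.2887
P(N ≥ n) = ρ^n = 0.2887^3 = 0.024074

Final: 0.024074


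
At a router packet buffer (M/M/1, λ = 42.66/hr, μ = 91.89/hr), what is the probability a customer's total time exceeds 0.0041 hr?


W ~ Exponential(μ−λ) for M/M/1.
μ − λ = 91.89 − 42.66 = 49.2300
P(W > t) = e^{−(μ−λ)t} = e^{−0.2018} = 0.817223

Final: 0.817223


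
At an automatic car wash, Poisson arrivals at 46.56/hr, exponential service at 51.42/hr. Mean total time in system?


W = 1/(μ−λ) = 1/(51.42 − 46.56) = 1/4.86 = 0.2058 hr

Final: 0.2058 hr


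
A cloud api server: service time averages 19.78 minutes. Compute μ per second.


μ = 1/(service time) in consistent units.
1 second = 0.0166667 min, so μ = 0.0166667/19.78 = 0.0008426 per second

Final: 0.0008426 /sec


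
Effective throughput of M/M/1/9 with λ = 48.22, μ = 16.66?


ρ = 2.8944; P_K = (1−ρ)ρ^9/(1−ρ^10) = 0.654516
λ_eff = λ(1 − P_K) = 48.22·(1 − 0.654516) = 48.22·0.345484 = 16.6592 /hr

Final: 16.6592 /hr


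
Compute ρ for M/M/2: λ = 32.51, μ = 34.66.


ρ = λ/(cμ) = 32.51/(2·34.66) = 32.51/69.32 = 0.4690

Final: 0.4690


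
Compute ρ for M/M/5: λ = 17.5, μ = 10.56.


ρ = λ/(cμ) = 17.5/(5·10.56) = 17.5/52.80 = 0.3314

Final: 0.3314


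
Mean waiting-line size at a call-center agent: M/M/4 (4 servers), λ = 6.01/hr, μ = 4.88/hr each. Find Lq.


a = λ/μ = 1.2316; ρ = a/4 = 0.3079
P₀ = 0.290719
Lq = P₀·a^c·ρ / (c!·(1−ρ)²) = 0.290719·2.30048·0.3079/(24·0.47902)
= 0.01791

Final: 0.01791


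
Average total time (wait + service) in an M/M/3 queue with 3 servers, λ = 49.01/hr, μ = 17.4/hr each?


a = 2.8167; ρ = 0.9389; P₀ = 0.014550
Lq = P₀·a^c·ρ/(c!(1−ρ)²) = 13.62370
Wq = Lq/λ = 13.62370/49.01 = 0.27798 hr
W = Wq + 1/μ = 0.27798 + 0.05747 = 0.33545 hr

Final: 0.33545 hr


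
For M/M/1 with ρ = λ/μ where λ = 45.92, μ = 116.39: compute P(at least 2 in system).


ρ = 45.92/116.39 = 0.3945
P(N ≥ n) = ρ^n = 0.3945^2 = 0.155658

Final: 0.155658


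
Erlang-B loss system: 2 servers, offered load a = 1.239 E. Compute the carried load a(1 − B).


B(2,1.239) = 0.255295 (Erlang-B)
Carried load = a(1 − B) = 1.239·(1 − 0.255295) = 1.239·0.744705 = 0.9227 E

Final: 0.9227 Erlangs


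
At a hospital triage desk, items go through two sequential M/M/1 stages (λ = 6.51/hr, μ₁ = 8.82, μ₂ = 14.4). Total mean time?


Each node sees arrival rate λ = 6.51/hr (tandem ⇒ throughput preserved).
W₁ = 1/(μ₁−λ) = 1/(8.82−6.51) = 0.43290 hr
W₂ = 1/(μ₂−λ) = 1/(14.4−6.51) = 0.12674 hr
W_total = W₁ + W₂ = 0.43290 + 0.12674 = 0.55964 hr

Final: 0.55964 hr


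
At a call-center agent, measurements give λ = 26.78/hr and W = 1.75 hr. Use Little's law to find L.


L = λW = 26.78·1.75 = 46.8650

Final: 46.8650


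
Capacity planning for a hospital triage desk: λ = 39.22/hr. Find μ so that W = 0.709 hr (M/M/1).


W = 1/(μ−λ) ⇒ μ − λ = 1/W = 1/0.709 = 1.4104
μ = λ + 1/W = 39.22 + 1.4104 = 40.6304 per hr

Final: 40.6304 /hr


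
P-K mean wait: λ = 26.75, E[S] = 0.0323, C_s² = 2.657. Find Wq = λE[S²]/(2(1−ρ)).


ρ = λ·E[S] = 26.75·0.0323 = 0.8640
E[S²] = E[S]²(1+C_s²) = 0.0323²·(1+2.657) = 0.003815
Wq = λ·E[S²]/(2(1−ρ)) = 26.75·0.003815/(2·0.1360) = 0.37529 hr

Final: 0.37529 hr


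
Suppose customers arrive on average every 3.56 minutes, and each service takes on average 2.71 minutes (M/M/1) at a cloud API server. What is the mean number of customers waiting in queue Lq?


λ = 60/3.56 = 16.8539 /hr
μ = 60/2.71 = 22.1402 /hr
ρ = λ/μ = 16.8539/22.1402 = 0.7612
Lq = ρ²/(1−ρ) = 0.5795/0.2388 = 2.4270

Final: 2.4270


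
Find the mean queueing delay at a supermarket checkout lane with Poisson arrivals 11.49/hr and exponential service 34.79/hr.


ρ = 11.49/34.79 = 0.3303
Wq = ρ/(μ−λ) = 0.3303/(34.79 − 11.49) = 0.3303/23.30 = 0.01417 hr

Final: 0.01417 hr


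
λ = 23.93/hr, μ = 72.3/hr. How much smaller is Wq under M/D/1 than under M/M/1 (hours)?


ρ = 23.93/72.3 = 0.3310
Wq(M/M/1) = ρ/(μ−λ) = 0.3310/48.37 = 0.006843 hr
Wq(M/D/1) = ρ/(2(μ−λ)) = 0.003421 hr
Savings = 0.006843 − 0.003421 = 0.003421 hr

Final: 0.003421 hr


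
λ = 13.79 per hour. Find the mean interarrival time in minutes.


Mean interarrival time = 1/λ = 1/13.79 hour = 0.07252 hour
In minutes: 0.07252 × 60 = 4.3510 min

Final: 4.3510 min


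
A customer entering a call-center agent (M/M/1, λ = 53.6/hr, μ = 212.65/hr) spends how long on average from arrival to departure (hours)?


W = 1/(μ−λ) = 1/(212.65 − 53.6) = 1/159.05 = 0.006287 hr

Final: 0.006287 hr


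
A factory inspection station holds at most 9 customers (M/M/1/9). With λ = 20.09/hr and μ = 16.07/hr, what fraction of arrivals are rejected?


ρ = λ/μ = 20.09/16.07 = 1.2502
P_K = (1−ρ)ρ^K/(1−ρ^(K+1)) = (-0.2502·7.458930)/(1 − 9.324823)
= -1.865893/-8.324823 = 0.224136

Final: 0.224136


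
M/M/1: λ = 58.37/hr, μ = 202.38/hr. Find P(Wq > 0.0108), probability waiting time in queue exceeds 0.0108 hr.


ρ = 58.37/202.38 = 0.2884
P(Wq > t) = ρ·e^{−(μ−λ)t} = 0.2884·e^{−1.5553}
= 0.2884·0.211124 = 0.060892

Final: 0.060892


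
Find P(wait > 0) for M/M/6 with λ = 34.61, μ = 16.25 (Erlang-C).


a = λ/μ = 2.1298; ρ = a/6 = 0.3550
P₀ = 0.118598 (from M/M/c formula)
C(c,a) = [a^c/(c!(1−ρ))]·P₀ = [93.34464/(720·0.6450)]·0.118598
= 0.20099·0.118598 = 0.023837

Final: 0.023837


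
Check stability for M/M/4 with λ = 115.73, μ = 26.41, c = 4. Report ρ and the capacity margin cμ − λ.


Total capacity cμ = 4·26.41 = 105.64/hr
ρ = λ/(cμ) = 115.73/105.64 = 1.0955
Stable ⇔ ρ < 1: NO
Spare capacity = cμ − λ = 105.64 − 115.73 = -10.09/hr

Final: ρ = 1.0955; unstable; margin = -10.09/hr


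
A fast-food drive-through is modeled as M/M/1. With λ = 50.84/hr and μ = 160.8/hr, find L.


ρ = λ/μ = 50.84/160.8 = 0.3162
L = ρ/(1−ρ) = 0.3162/(1 − 0.3162) = 0.3162/0.6838 = 0.4623

Final: 0.4623


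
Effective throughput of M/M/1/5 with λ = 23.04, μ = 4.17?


ρ = 5.5252; P_K = (1−ρ)ρ^5/(1−ρ^6) = 0.819039
λ_eff = λ(1 − P_K) = 23.04·(1 − 0.819039) = 23.04·0.180961 = 4.1693 /hr

Final: 4.1693 /hr


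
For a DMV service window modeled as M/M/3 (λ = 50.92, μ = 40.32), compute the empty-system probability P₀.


a = λ/μ = 50.92/40.32 = 1.2629; ρ = a/c = 0.4210
Σ_{k=0}^{2} a^k/k! (terms k=0..2) = 1.00000 + 1.26290 + 0.79745 = 3.06035
Tail: a^3/(3!(1−ρ)) = 2.01420/(6·0.5790) = 0.57976
P₀ = 1/(3.06035 + 0.57976) = 1/3.64011 = 0.274717

Final: 0.274717


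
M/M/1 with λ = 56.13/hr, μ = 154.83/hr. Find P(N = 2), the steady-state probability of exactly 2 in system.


ρ = 56.13/154.83 = 0.3625
P_n = (1−ρ)·ρ^n = (1 − 0.3625)·0.3625^2 = 0.6375·0.131426 = 0.083780

Final: 0.083780


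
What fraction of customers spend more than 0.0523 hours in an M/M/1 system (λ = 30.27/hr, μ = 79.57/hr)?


W ~ Exponential(μ−λ) for M/M/1.
μ − λ = 79.57 − 30.27 = 49.3000
P(W > t) = e^{−(μ−λ)t} = e^{−2.5784} = 0.075896

Final: 0.075896


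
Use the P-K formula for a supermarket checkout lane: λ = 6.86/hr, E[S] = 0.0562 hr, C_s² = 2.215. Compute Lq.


ρ = λ·E[S] = 6.86·0.0562 = 0.3855
Lq = ρ²(1+C_s²)/(2(1−ρ)) = 0.1486·(1+2.215)/(2·0.6145)
= 0.1486·3.2150/1.2289 = 0.38884

Final: 0.38884


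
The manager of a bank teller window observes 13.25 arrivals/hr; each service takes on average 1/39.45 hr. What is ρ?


ρ = λ/μ = 13.25/39.45 = 0.3359

Final: 0.3359


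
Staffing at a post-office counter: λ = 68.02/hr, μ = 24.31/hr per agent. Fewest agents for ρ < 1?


Stability requires cμ > λ ⇔ c > λ/μ.
λ/μ = 68.02/24.31 = 2.7980
Minimum integer c = ⌊2.7980⌋ + 1 = 3
Check: 3·24.31 = 72.93 > 68.02, while 2·24.31 = 48.62 ≤ 68.02

Final: 3 servers


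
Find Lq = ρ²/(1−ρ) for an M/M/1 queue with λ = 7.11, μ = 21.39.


ρ = 7.11/21.39 = 0.3324
Lq = ρ²/(1−ρ) = 0.1105/0.6676 = 0.1655

Final: 0.1655


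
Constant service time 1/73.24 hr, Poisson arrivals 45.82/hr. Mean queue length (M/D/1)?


ρ = 45.82/73.24 = 0.6256
M/D/1: Lq = ρ²/(2(1−ρ)) = 0.3914/(2·0.3744) = 0.52271

Final: 0.52271


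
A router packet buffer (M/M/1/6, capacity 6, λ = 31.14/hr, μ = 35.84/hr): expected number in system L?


ρ = 31.14/35.84 = 0.8689
L = ρ[1 − (K+1)ρ^K + Kρ^(K+1)] / [(1−ρ)(1−ρ^(K+1))]
Numerator: 0.8689·(1 − 7·0.430233 + 6·0.373813) = 0.200921
Denominator: (0.1311)·(0.626187) = 0.082117
L = 0.200921/0.082117 = 2.4468

Final: 2.4468


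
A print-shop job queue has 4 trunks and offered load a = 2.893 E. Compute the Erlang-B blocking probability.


B(c,a) = (a^c/c!) / Σ_{k=0}^{c} a^k/k!
a^4/4! = 2.918653
Σ terms (k=0..4): 1.00000 + 2.89300 + 4.18472 + 4.03547 + 2.91865 = 15.031847
B = 2.918653/15.031847 = 0.194165

Final: 0.194165


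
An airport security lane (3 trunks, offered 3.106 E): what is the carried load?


B(3,3.106) = 0.358674 (Erlang-B)
Carried load = a(1 − B) = 3.106·(1 − 0.358674) = 3.106·0.641326 = 1.9920 E

Final: 1.9920 Erlangs


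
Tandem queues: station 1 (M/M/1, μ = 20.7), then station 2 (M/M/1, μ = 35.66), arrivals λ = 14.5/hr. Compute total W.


Each node sees arrival rate λ = 14.5/hr (tandem ⇒ throughput preserved).
W₁ = 1/(μ₁−λ) = 1/(20.7−14.5) = 0.16129 hr
W₂ = 1/(μ₂−λ) = 1/(35.66−14.5) = 0.04726 hr
W_total = W₁ + W₂ = 0.16129 + 0.04726 = 0.20855 hr

Final: 0.20855 hr


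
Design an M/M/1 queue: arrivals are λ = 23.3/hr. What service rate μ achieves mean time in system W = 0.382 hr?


W = 1/(μ−λ) ⇒ μ − λ = 1/W = 1/0.382 = 2.6178
μ = λ + 1/W = 23.3 + 2.6178 = 25.9178 per hr

Final: 25.9178 /hr


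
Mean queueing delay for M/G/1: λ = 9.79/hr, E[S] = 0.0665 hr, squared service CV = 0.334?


ρ = λ·E[S] = 9.79·0.0665 = 0.6510
E[S²] = E[S]²(1+C_s²) = 0.0665²·(1+0.334) = 0.005899
Wq = λ·E[S²]/(2(1−ρ)) = 9.79·0.005899/(2·0.3490) = 0.08275 hr

Final: 0.08275 hr


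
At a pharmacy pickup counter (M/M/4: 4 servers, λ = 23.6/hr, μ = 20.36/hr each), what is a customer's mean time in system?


a = 1.1591; ρ = 0.2898; P₀ = 0.312851
Lq = P₀·a^c·ρ/(c!(1−ρ)²) = 0.01352
Wq = Lq/λ = 0.01352/23.6 = 0.0005729 hr
W = Wq + 1/μ = 0.0005729 + 0.04912 = 0.04969 hr

Final: 0.04969 hr


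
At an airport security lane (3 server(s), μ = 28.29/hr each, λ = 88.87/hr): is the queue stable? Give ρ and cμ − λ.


Total capacity cμ = 3·28.29 = 84.87/hr
ρ = λ/(cμ) = 88.87/84.87 = 1.0471
Stable ⇔ ρ < 1: NO
Spare capacity = cμ − λ = 84.87 − 88.87 = -4.00/hr

Final: ρ = 1.0471; unstable; margin = -4.00/hr


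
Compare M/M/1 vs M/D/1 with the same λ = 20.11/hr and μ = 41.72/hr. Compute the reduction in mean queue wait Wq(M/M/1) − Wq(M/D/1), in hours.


ρ = 20.11/41.72 = 0.4820
Wq(M/M/1) = ρ/(μ−λ) = 0.4820/21.61 = 0.02231 hr
Wq(M/D/1) = ρ/(2(μ−λ)) = 0.01115 hr
Savings = 0.02231 − 0.01115 = 0.01115 hr

Final: 0.01115 hr


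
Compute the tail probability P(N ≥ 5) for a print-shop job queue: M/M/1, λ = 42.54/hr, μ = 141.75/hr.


ρ = 42.54/141.75 = 0.3001
P(N ≥ n) = ρ^n = 0.3001^5 = 0.002434

Final: 0.002434


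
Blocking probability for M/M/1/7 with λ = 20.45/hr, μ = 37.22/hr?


ρ = λ/μ = 20.45/37.22 = 0.5494
P_K = (1−ρ)ρ^K/(1−ρ^(K+1)) = (0.4506·0.015115)/(1 − 0.008305)
= 0.006810/0.991695 = 0.006867

Final: 0.006867


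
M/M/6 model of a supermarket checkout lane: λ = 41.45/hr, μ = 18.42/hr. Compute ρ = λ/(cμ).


ρ = λ/(cμ) = 41.45/(6·18.42) = 41.45/110.52 = 0.3750

Final: 0.3750


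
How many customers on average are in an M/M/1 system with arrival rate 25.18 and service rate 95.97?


ρ = λ/μ = 25.18/95.97 = 0.2624
L = ρ/(1−ρ) = 0.2624/(1 − 0.2624) = 0.2624/0.7376 = 0.3557

Final: 0.3557


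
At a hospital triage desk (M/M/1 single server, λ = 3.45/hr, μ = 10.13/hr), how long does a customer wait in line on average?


ρ = 3.45/10.13 = 0.3406
Wq = ρ/(μ−λ) = 0.3406/(10.13 − 3.45) = 0.3406/6.68 = 0.05098 hr

Final: 0.05098 hr


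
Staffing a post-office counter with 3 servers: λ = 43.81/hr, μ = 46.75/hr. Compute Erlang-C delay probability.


a = λ/μ = 0.9371; ρ = a/3 = 0.3124
P₀ = 0.388249 (from M/M/c formula)
C(c,a) = [a^c/(c!(1−ρ))]·P₀ = [0.82295/(6·0.6876)]·0.388249
= 0.19947·0.388249 = 0.077443

Final: 0.077443


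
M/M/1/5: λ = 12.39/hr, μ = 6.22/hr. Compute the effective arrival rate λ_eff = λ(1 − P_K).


ρ = 1.9920; P_K = (1−ρ)ρ^5/(1−ρ^6) = 0.506083
λ_eff = λ(1 − P_K) = 12.39·(1 − 0.506083) = 12.39·0.493917 = 6.1196 /hr

Final: 6.1196 /hr


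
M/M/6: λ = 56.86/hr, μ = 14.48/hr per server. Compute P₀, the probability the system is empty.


a = λ/μ = 56.86/14.48 = 3.9268; ρ = a/c = 0.6545
Σ_{k=0}^{5} a^k/k! (terms k=0..5) = 1.00000 + 3.92680 + 7.70986 + 10.09168 + 9.90699 + 7.78055 = 40.41588
Tail: a^6/(6!(1−ρ)) = 3666.31488/(720·0.3455) = 14.73691
P₀ = 1/(40.41588 + 14.73691) = 1/55.15279 = 0.018131

Final: 0.018131


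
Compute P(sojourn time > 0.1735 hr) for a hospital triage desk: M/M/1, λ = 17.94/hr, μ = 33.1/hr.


W ~ Exponential(μ−λ) for M/M/1.
μ − λ = 33.1 − 17.94 = 15.1600
P(W > t) = e^{−(μ−λ)t} = e^{−2.6303} = 0.072060

Final: 0.072060


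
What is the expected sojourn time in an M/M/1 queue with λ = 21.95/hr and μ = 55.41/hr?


W = 1/(μ−λ) = 1/(55.41 − 21.95) = 1/33.46 = 0.02989 hr

Final: 0.02989 hr


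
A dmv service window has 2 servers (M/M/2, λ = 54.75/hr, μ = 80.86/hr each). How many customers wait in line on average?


a = λ/μ = 0.6771; ρ = a/2 = 0.3385
P₀ = 0.494156
Lq = P₀·a^c·ρ / (c!·(1−ρ)²) = 0.494156·0.45846·0.3385/(2·0.43752)
= 0.08765

Final: 0.08765


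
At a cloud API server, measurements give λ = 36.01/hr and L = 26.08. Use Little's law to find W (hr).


W = L/λ = 26.08/36.01 = 0.7242 hr

Final: 0.7242 hr


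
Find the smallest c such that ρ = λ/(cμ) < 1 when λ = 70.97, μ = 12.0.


Stability requires cμ > λ ⇔ c > λ/μ.
λ/μ = 70.97/12.0 = 5.9142
Minimum integer c = ⌊5.9142⌋ + 1 = 6
Check: 6·12.0 = 72.00 > 70.97, while 5·12.0 = 60.00 ≤ 70.97

Final: 6 servers


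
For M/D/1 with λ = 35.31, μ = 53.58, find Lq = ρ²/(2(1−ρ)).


ρ = 35.31/53.58 = 0.6590
M/D/1: Lq = ρ²/(2(1−ρ)) = 0.4343/(2·0.3410) = 0.63683

Final: 0.63683


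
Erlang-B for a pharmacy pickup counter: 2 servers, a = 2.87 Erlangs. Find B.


B(c,a) = (a^c/c!) / Σ_{k=0}^{c} a^k/k!
a^2/2! = 4.118450
Σ terms (k=0..2): 1.00000 + 2.87000 + 4.11845 = 7.988450
B = 4.118450/7.988450 = 0.515551

Final: 0.515551


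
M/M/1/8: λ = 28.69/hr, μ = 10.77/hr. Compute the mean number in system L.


ρ = 28.69/10.77 = 2.6639
L = ρ[1 − (K+1)ρ^K + Kρ^(K+1)] / [(1−ρ)(1−ρ^(K+1))]
Numerator: 2.6639·(1 − 9·2535.821966 + 8·6755.128340) = 83165.381296
Denominator: (-1.6639)·(-6754.128340) = 11238.066838
L = 83165.381296/11238.066838 = 7.4003

Final: 7.4003


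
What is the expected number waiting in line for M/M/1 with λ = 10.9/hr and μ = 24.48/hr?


ρ = 10.9/24.48 = 0.4453
Lq = ρ²/(1−ρ) = 0.1983/0.5547 = 0.3574

Final: 0.3574


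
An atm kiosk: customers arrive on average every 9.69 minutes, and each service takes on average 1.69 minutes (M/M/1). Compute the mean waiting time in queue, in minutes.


λ = 60/9.69 = 6.1920 /hr
μ = 60/1.69 = 35.5030 /hr
ρ = λ/μ = 6.1920/35.5030 = 0.1744
Wq = ρ/(μ−λ) = 0.1744/(35.5030−6.1920) = 0.005950 hr
In minutes: 0.005950·60 = 0.3570 min

Final: 0.3570 min


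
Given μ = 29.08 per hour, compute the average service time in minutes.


Mean service time = 1/μ = 1/29.08 hour = 0.03439 hour
In minutes: 0.03439 × 60 = 2.0633 min

Final: 2.0633 min


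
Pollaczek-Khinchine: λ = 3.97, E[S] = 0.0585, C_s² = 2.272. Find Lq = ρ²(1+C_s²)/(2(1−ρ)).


ρ = λ·E[S] = 3.97·0.0585 = 0.2322
Lq = ρ²(1+C_s²)/(2(1−ρ)) = 0.05394·(1+2.272)/(2·0.7678)
= 0.05394·3.2720/1.5355 = 0.11494

Final: 0.11494


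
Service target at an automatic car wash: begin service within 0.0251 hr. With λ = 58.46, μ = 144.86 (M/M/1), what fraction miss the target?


ρ = 58.46/144.86 = 0.4036
P(Wq > t) = ρ·e^{−(μ−λ)t} = 0.4036·e^{−2.1686}
= 0.4036·0.114333 = 0.046140

Final: 0.046140


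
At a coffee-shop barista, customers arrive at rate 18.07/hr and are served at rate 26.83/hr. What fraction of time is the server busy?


ρ = λ/μ = 18.07/26.83 = 0.6735

Final: 0.6735


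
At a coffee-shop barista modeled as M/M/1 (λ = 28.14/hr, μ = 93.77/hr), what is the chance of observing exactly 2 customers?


ρ = 28.14/93.77 = 0.3001
P_n = (1−ρ)·ρ^n = (1 − 0.3001)·0.3001^2 = 0.6999·0.090058 = 0.063032

Final: 0.063032


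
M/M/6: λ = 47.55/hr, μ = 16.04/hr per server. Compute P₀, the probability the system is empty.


a = λ/μ = 47.55/16.04 = 2.9645; ρ = a/c = 0.4941
Σ_{k=0}^{5} a^k/k! (terms k=0..5) = 1.00000 + 2.96446 + 4.39402 + 4.34197 + 3.21791 + 1.90787 = 17.82624
Tail: a^6/(6!(1−ρ)) = 678.69859/(720·0.5059) = 1.86320
P₀ = 1/(17.82624 + 1.86320) = 1/19.68944 = 0.050789

Final: 0.050789


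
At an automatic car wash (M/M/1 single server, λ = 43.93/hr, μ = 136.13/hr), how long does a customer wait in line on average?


ρ = 43.93/136.13 = 0.3227
Wq = ρ/(μ−λ) = 0.3227/(136.13 − 43.93) = 0.3227/92.20 = 0.003500 hr

Final: 0.003500 hr


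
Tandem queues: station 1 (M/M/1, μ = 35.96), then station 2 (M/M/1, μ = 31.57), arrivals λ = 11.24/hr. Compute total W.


Each node sees arrival rate λ = 11.24/hr (tandem ⇒ throughput preserved).
W₁ = 1/(μ₁−λ) = 1/(35.96−11.24) = 0.04045 hr
W₂ = 1/(μ₂−λ) = 1/(31.57−11.24) = 0.04919 hr
W_total = W₁ + W₂ = 0.04045 + 0.04919 = 0.08964 hr

Final: 0.08964 hr


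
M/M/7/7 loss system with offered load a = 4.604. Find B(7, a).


B(c,a) = (a^c/c!) / Σ_{k=0}^{c} a^k/k!
a^7/7! = 8.699948
Σ terms (k=0..7): 1.00000 + 4.60400 + 10.59841 + 16.26502 + 18.72104 + 17.23834 + 13.22755 + 8.69995 = 90.354307
B = 8.699948/90.354307 = 0.096287

Final: 0.096287


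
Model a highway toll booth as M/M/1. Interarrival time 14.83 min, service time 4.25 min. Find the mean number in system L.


λ = 60/14.83 = 4.0459 /hr
μ = 60/4.25 = 14.1176 /hr
ρ = λ/μ = 4.0459/14.1176 = 0.2866
L = ρ/(1−ρ) = 0.2866/0.7134 = 0.4017

Final: 0.4017


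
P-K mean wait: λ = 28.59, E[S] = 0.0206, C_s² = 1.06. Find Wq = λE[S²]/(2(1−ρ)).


ρ = λ·E[S] = 28.59·0.0206 = 0.5890
E[S²] = E[S]²(1+C_s²) = 0.0206²·(1+1.06) = 0.0008742
Wq = λ·E[S²]/(2(1−ρ)) = 28.59·0.0008742/(2·0.4110) = 0.03040 hr

Final: 0.03040 hr


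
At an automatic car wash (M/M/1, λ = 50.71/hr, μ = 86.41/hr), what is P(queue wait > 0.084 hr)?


ρ = 50.71/86.41 = 0.5869
P(Wq > t) = ρ·e^{−(μ−λ)t} = 0.5869·e^{−2.9988}
= 0.5869·0.049847 = 0.029253

Final: 0.029253


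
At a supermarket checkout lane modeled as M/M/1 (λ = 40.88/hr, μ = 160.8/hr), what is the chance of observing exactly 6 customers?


ρ = 40.88/160.8 = 0.2542
P_n = (1−ρ)·ρ^n = (1 − 0.2542)·0.2542^6 = 0.7458·0.0002700 = 0.0002014

Final: 0.0002014


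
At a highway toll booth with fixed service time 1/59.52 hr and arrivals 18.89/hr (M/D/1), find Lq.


ρ = 18.89/59.52 = 0.3174
M/D/1: Lq = ρ²/(2(1−ρ)) = 0.1007/(2·0.6826) = 0.07378

Final: 0.07378


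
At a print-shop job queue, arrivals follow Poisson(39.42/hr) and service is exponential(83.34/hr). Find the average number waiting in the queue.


ρ = 39.42/83.34 = 0.4730
Lq = ρ²/(1−ρ) = 0.2237/0.5270 = 0.4245

Final: 0.4245


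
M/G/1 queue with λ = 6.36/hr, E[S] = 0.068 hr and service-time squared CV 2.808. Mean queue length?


ρ = λ·E[S] = 6.36·0.068 = 0.4325
Lq = ρ²(1+C_s²)/(2(1−ρ)) = 0.1870·(1+2.808)/(2·0.5675)
= 0.1870·3.8080/1.1350 = 0.62751

Final: 0.62751


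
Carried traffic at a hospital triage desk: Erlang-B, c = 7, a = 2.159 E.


B(7,2.159) = 0.005017 (Erlang-B)
Carried load = a(1 − B) = 2.159·(1 − 0.005017) = 2.159·0.994983 = 2.1482 E

Final: 2.1482 Erlangs


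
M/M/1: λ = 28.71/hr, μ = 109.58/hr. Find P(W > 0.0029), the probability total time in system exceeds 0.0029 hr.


W ~ Exponential(μ−λ) for M/M/1.
μ − λ = 109.58 − 28.71 = 80.8700
P(W > t) = e^{−(μ−λ)t} = e^{−0.2345} = 0.790948

Final: 0.790948


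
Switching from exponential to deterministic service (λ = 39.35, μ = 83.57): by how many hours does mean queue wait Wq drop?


ρ = 39.35/83.57 = 0.4709
Wq(M/M/1) = ρ/(μ−λ) = 0.4709/44.22 = 0.01065 hr
Wq(M/D/1) = ρ/(2(μ−λ)) = 0.005324 hr
Savings = 0.01065 − 0.005324 = 0.005324 hr

Final: 0.005324 hr


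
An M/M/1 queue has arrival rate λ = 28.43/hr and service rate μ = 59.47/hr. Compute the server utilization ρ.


ρ = λ/μ = 28.43/59.47 = 0.4781

Final: 0.4781


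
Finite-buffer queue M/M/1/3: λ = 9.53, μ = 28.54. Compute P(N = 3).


ρ = λ/μ = 9.53/28.54 = 0.3339
P_K = (1−ρ)ρ^K/(1−ρ^(K+1)) = (0.6661·0.037232)/(1 − 0.012432)
= 0.024800/0.987568 = 0.025112

Final: 0.025112


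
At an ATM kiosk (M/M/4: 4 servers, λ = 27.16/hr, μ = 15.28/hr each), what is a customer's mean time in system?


a = 1.7775; ρ = 0.4444; P₀ = 0.165515
Lq = P₀·a^c·ρ/(c!(1−ρ)²) = 0.09909
Wq = Lq/λ = 0.09909/27.16 = 0.003648 hr
W = Wq + 1/μ = 0.003648 + 0.06545 = 0.06909 hr

Final: 0.06909 hr


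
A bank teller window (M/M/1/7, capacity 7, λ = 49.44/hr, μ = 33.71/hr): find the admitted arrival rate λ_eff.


ρ = 1.4666; P_K = (1−ρ)ρ^7/(1−ρ^8) = 0.333754
λ_eff = λ(1 − P_K) = 49.44·(1 − 0.333754) = 49.44·0.666246 = 32.9392 /hr

Final: 32.9392 /hr


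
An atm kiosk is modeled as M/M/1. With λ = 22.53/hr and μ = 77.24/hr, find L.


ρ = λ/μ = 22.53/77.24 = 0.2917
L = ρ/(1−ρ) = 0.2917/(1 − 0.2917) = 0.2917/0.7083 = 0.4118

Final: 0.4118


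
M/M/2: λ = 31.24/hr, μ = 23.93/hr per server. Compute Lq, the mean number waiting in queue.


a = λ/μ = 1.3055; ρ = a/2 = 0.6527
P₀ = 0.210114
Lq = P₀·a^c·ρ / (c!·(1−ρ)²) = 0.210114·1.70426·0.6527/(2·0.12059)
= 0.96913

Final: 0.96913


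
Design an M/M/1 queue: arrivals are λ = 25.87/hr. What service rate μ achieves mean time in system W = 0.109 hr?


W = 1/(μ−λ) ⇒ μ − λ = 1/W = 1/0.109 = 9.1743
μ = λ + 1/W = 25.87 + 9.1743 = 35.0443 per hr

Final: 35.0443 /hr


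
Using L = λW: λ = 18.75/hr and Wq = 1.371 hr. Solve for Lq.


Lq = λWq = 18.75·1.371 = 25.7063

Final: 25.7063


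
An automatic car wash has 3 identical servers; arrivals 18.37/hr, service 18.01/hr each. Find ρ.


ρ = λ/(cμ) = 18.37/(3·18.01) = 18.37/54.03 = 0.3400

Final: 0.3400


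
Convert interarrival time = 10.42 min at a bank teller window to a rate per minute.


λ = 1/(interarrival time) in consistent units.
1 minute = 1 min, so λ = 1/10.42 = 0.09597 per minute

Final: 0.09597 /min


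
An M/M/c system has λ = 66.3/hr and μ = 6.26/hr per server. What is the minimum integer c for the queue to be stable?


Stability requires cμ > λ ⇔ c > λ/μ.
λ/μ = 66.3/6.26 = 10.5911
Minimum integer c = ⌊10.5911⌋ + 1 = 11
Check: 11·6.26 = 68.86 > 66.3, while 10·6.26 = 62.60 ≤ 66.3

Final: 11 servers


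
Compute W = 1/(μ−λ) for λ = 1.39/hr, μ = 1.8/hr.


W = 1/(μ−λ) = 1/(1.8 − 1.39) = 1/0.4100 = 2.4390 hr

Final: 2.4390 hr


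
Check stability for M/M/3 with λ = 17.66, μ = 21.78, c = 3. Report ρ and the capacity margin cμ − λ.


Total capacity cμ = 3·21.78 = 65.34/hr
ρ = λ/(cμ) = 17.66/65.34 = 0.2703
Stable ⇔ ρ < 1: YES
Spare capacity = cμ − λ = 65.34 − 17.66 = 47.68/hr

Final: ρ = 0.2703; stable; margin = 47.68/hr


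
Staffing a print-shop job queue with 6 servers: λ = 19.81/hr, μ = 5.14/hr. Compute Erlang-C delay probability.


a = λ/μ = 3.8541; ρ = a/6 = 0.6423
P₀ = 0.019674 (from M/M/c formula)
C(c,a) = [a^c/(c!(1−ρ))]·P₀ = [3277.39011/(720·0.3577)]·0.019674
= 12.72725·0.019674 = 0.250391

Final: 0.250391


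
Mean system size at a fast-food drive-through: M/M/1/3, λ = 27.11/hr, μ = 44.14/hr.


ρ = 27.11/44.14 = 0.6142
L = ρ[1 − (K+1)ρ^K + Kρ^(K+1)] / [(1−ρ)(1−ρ^(K+1))]
Numerator: 0.6142·(1 − 4·0.231682 + 3·0.142295) = 0.307188
Denominator: (0.3858)·(0.857705) = 0.330918
L = 0.307188/0.330918 = 0.9283

Final: 0.9283


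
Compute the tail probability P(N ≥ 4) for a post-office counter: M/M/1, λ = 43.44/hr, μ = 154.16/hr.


ρ = 43.44/154.16 = 0.2818
P(N ≥ n) = ρ^n = 0.2818^4 = 0.006305

Final: 0.006305


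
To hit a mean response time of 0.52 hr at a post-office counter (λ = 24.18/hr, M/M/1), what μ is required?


W = 1/(μ−λ) ⇒ μ − λ = 1/W = 1/0.52 = 1.9231
μ = λ + 1/W = 24.18 + 1.9231 = 26.1031 per hr

Final: 26.1031 /hr


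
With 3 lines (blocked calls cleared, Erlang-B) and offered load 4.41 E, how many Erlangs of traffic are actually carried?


B(3,4.41) = 0.485733 (Erlang-B)
Carried load = a(1 − B) = 4.41·(1 − 0.485733) = 4.41·0.514267 = 2.2679 E

Final: 2.2679 Erlangs


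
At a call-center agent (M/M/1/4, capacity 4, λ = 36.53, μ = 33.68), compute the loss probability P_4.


ρ = λ/μ = 36.53/33.68 = 1.0846
P_K = (1−ρ)ρ^K/(1−ρ^(K+1)) = (-0.08462·1.383918)/(1 − 1.501025)
= -0.117107/-0.501025 = 0.233735

Final: 0.233735


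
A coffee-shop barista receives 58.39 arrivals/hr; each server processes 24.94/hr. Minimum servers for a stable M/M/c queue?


Stability requires cμ > λ ⇔ c > λ/μ.
λ/μ = 58.39/24.94 = 2.3412
Minimum integer c = ⌊2.3412⌋ + 1 = 3
Check: 3·24.94 = 74.82 > 58.39, while 2·24.94 = 49.88 ≤ 58.39

Final: 3 servers


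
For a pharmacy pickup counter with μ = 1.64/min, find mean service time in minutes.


Mean service time = 1/μ = 1/1.64 minute = 0.60976 minute
In minutes: 0.60976 × 1 = 0.6098 min

Final: 0.6098 min


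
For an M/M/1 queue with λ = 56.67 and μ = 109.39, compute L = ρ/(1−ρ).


ρ = λ/μ = 56.67/109.39 = 0.5181
L = ρ/(1−ρ) = 0.5181/(1 − 0.5181) = 0.5181/0.4819 = 1.0749

Final: 1.0749


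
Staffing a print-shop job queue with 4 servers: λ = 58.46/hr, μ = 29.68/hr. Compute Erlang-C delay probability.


a = λ/μ = 1.9697; ρ = a/4 = 0.4924
P₀ = 0.134795 (from M/M/c formula)
C(c,a) = [a^c/(c!(1−ρ))]·P₀ = [15.05150/(24·0.5076)]·0.134795
= 1.23556·0.134795 = 0.166548

Final: 0.166548


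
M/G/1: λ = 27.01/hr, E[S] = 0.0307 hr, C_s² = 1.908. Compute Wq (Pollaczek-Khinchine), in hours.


ρ = λ·E[S] = 27.01·0.0307 = 0.8292
E[S²] = E[S]²(1+C_s²) = 0.0307²·(1+1.908) = 0.002741
Wq = λ·E[S²]/(2(1−ρ)) = 27.01·0.002741/(2·0.1708) = 0.21672 hr

Final: 0.21672 hr


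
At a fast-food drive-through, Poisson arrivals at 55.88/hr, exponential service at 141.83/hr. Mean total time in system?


W = 1/(μ−λ) = 1/(141.83 − 55.88) = 1/85.95 = 0.01163 hr

Final: 0.01163 hr


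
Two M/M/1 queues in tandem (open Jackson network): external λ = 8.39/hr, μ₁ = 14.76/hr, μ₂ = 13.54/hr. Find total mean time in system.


Each node sees arrival rate λ = 8.39/hr (tandem ⇒ throughput preserved).
W₁ = 1/(μ₁−λ) = 1/(14.76−8.39) = 0.15699 hr
W₂ = 1/(μ₂−λ) = 1/(13.54−8.39) = 0.19417 hr
W_total = W₁ + W₂ = 0.15699 + 0.19417 = 0.35116 hr

Final: 0.35116 hr


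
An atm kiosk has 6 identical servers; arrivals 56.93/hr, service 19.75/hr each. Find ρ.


ρ = λ/(cμ) = 56.93/(6·19.75) = 56.93/118.50 = 0.4804

Final: 0.4804


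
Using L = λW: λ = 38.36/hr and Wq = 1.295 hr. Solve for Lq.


Lq = λWq = 38.36·1.295 = 49.6762

Final: 49.6762


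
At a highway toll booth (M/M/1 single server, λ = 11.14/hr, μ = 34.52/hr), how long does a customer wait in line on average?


ρ = 11.14/34.52 = 0.3227
Wq = ρ/(μ−λ) = 0.3227/(34.52 − 11.14) = 0.3227/23.38 = 0.01380 hr

Final: 0.01380 hr


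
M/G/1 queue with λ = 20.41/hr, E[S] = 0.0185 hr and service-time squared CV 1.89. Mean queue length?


ρ = λ·E[S] = 20.41·0.0185 = 0.3776
Lq = ρ²(1+C_s²)/(2(1−ρ)) = 0.1426·(1+1.89)/(2·0.6224)
= 0.1426·2.8900/1.2448 = 0.33099

Final: 0.33099


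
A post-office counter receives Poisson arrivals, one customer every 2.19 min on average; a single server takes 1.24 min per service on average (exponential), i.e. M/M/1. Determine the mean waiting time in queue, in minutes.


λ = 60/2.19 = 27.3973 /hr
μ = 60/1.24 = 48.3871 /hr
ρ = λ/μ = 27.3973/48.3871 = 0.5662
Wq = ρ/(μ−λ) = 0.5662/(48.3871−27.3973) = 0.02698 hr
In minutes: 0.02698·60 = 1.619 min

Final: 1.619 min


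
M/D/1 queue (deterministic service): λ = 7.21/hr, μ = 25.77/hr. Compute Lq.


ρ = 7.21/25.77 = 0.2798
M/D/1: Lq = ρ²/(2(1−ρ)) = 0.07828/(2·0.7202) = 0.05434

Final: 0.05434


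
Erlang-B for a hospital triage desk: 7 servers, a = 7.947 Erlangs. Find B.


B(c,a) = (a^c/c!) / Σ_{k=0}^{c} a^k/k!
a^7/7! = 397.184192
Σ terms (k=0..7): 1.00000 + 7.94700 + 31.57740 + 83.64854 + 166.18875 + 264.14039 + 349.85395 + 397.18419 = 1301.540229
B = 397.184192/1301.540229 = 0.305165

Final: 0.305165


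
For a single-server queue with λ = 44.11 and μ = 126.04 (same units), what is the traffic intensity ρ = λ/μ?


ρ = λ/μ = 44.11/126.04 = 0.3500

Final: 0.3500


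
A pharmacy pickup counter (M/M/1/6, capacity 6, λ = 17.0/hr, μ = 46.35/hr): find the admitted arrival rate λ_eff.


ρ = 0.3668; P_K = (1−ρ)ρ^6/(1−ρ^7) = 0.001543
λ_eff = λ(1 − P_K) = 17.0·(1 − 0.001543) = 17.0·0.998457 = 16.9738 /hr

Final: 16.9738 /hr


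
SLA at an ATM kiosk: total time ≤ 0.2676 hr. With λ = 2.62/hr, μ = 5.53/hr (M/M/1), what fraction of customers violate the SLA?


W ~ Exponential(μ−λ) for M/M/1.
μ − λ = 5.53 − 2.62 = 2.9100
P(W > t) = e^{−(μ−λ)t} = e^{−0.7787} = 0.458995

Final: 0.458995


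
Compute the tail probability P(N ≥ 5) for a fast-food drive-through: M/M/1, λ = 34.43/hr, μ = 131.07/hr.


ρ = 34.43/131.07 = 0.2627
P(N ≥ n) = ρ^n = 0.2627^5 = 0.001251

Final: 0.001251


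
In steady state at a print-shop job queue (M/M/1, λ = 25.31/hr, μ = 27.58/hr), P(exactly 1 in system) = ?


ρ = 25.31/27.58 = 0.9177
P_n = (1−ρ)·ρ^n = (1 − 0.9177)·0.9177^1 = 0.08231·0.917694 = 0.075532

Final: 0.075532


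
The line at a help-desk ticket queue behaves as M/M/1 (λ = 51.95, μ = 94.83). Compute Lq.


ρ = 51.95/94.83 = 0.5478
Lq = ρ²/(1−ρ) = 0.3001/0.4522 = 0.6637

Final: 0.6637


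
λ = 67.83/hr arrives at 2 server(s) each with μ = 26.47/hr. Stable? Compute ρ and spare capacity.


Total capacity cμ = 2·26.47 = 52.94/hr
ρ = λ/(cμ) = 67.83/52.94 = 1.2813
Stable ⇔ ρ < 1: NO
Spare capacity = cμ − λ = 52.94 − 67.83 = -14.89/hr

Final: ρ = 1.2813; unstable; margin = -14.89/hr


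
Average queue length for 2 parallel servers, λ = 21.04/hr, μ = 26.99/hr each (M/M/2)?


a = λ/μ = 0.7795; ρ = a/2 = 0.3898
P₀ = 0.439083
Lq = P₀·a^c·ρ / (c!·(1−ρ)²) = 0.439083·0.60770·0.3898/(2·0.37238)
= 0.13965

Final: 0.13965


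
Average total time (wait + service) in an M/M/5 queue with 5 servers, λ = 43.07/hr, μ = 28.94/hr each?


a = 1.4883; ρ = 0.2977; P₀ = 0.225422
Lq = P₀·a^c·ρ/(c!(1−ρ)²) = 0.008276
Wq = Lq/λ = 0.008276/43.07 = 0.0001921 hr
W = Wq + 1/μ = 0.0001921 + 0.03455 = 0.03475 hr

Final: 0.03475 hr


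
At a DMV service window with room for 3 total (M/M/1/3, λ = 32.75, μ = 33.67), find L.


ρ = 32.75/33.67 = 0.9727
L = ρ[1 − (K+1)ρ^K + Kρ^(K+1)] / [(1−ρ)(1−ρ^(K+1))]
Numerator: 0.9727·(1 − 4·0.920247 + 3·0.895102) = 0.004200
Denominator: (0.02732)·(0.104898) = 0.002866
L = 0.004200/0.002866 = 1.4654

Final: 1.4654


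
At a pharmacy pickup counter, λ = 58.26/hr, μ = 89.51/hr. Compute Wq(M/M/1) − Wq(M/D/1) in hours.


ρ = 58.26/89.51 = 0.6509
Wq(M/M/1) = ρ/(μ−λ) = 0.6509/31.25 = 0.02083 hr
Wq(M/D/1) = ρ/(2(μ−λ)) = 0.01041 hr
Savings = 0.02083 − 0.01041 = 0.01041 hr

Final: 0.01041 hr


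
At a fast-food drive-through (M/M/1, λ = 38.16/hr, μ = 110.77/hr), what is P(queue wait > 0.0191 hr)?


ρ = 38.16/110.77 = 0.3445
P(Wq > t) = ρ·e^{−(μ−λ)t} = 0.3445·e^{−1.3869}
= 0.3445·0.249861 = 0.086076

Final: 0.086076


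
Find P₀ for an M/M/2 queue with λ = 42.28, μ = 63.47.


a = λ/μ = 42.28/63.47 = 0.6661; ρ = a/c = 0.3331
Σ_{k=0}^{1} a^k/k! (terms k=0..1) = 1.00000 + 0.66614 = 1.66614
Tail: a^2/(2!(1−ρ)) = 0.44374/(2·0.6669) = 0.33268
P₀ = 1/(1.66614 + 0.33268) = 1/1.99882 = 0.500295

Final: 0.500295


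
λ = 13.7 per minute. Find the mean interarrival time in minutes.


Mean interarrival time = 1/λ = 1/13.7 minute = 0.07299 minute
In minutes: 0.07299 × 1 = 0.07299 min

Final: 0.07299 min


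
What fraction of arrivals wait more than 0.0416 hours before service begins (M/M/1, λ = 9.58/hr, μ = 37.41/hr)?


ρ = 9.58/37.41 = 0.2561
P(Wq > t) = ρ·e^{−(μ−λ)t} = 0.2561·e^{−1.1577}
= 0.2561·0.314199 = 0.080461

Final: 0.080461


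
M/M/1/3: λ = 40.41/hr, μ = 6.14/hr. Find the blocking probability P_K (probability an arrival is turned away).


ρ = λ/μ = 40.41/6.14 = 6.5814
P_K = (1−ρ)ρ^K/(1−ρ^(K+1)) = (-5.5814·285.076513)/(1 − 1876.212034)
= -1591.135521/-1875.212034 = 0.848510

Final: 0.848510


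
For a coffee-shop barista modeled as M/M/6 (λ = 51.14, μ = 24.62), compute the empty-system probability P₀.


a = λ/μ = 51.14/24.62 = 2.0772; ρ = a/c = 0.3462
Σ_{k=0}^{5} a^k/k! (terms k=0..5) = 1.00000 + 2.07717 + 2.15732 + 1.49371 + 0.77567 + 0.32224 = 7.82612
Tail: a^6/(6!(1−ρ)) = 80.32228/(720·0.6538) = 0.17063
P₀ = 1/(7.82612 + 0.17063) = 1/7.99676 = 0.125051

Final: 0.125051
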